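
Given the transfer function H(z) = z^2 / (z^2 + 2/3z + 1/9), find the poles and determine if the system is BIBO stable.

Poles are roots of the denominator: z^2 + 2/3z + 1/9 = 0.
Quadratic formula: z = [-(2/3) +/- sqrt((2/3)^2 - 4*(1/9))] / 2
Discriminant = 4/9 - 4/9 = 0; sqrt = 0.
z = (-2/3 +/- 0) / 2 = -1/3 (repeated root).
|p1| = 1/3, |p2| = 1/3.
For BIBO stability, all poles must lie inside the unit circle (|p| < 1).
System is STABLE since both |p| < 1.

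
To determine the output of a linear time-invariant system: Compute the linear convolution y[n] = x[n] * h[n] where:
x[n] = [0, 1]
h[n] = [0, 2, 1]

y[n] = sum_k x[k]*h[n-k]. Output length = len(x) + len(h) - 1 = 2 + 3 - 1 = 4.
y[0] = 0*0 = 0
y[1] = 1*0 + 0*2 = 0
y[2] = 1*2 + 0*1 = 2
y[3] = 1*1 = 1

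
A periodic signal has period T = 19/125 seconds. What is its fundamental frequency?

The fundamental frequency is the reciprocal of the period.
f = 1/T = 1/(19/125) = 125/19 Hz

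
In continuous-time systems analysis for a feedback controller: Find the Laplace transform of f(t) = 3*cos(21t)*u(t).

Standard pair: cos(wt)*u(t) <-> s/(s^2+w^2)
With w = 21: L{3*cos(21t)*u(t)} = 3s/(s^2+441)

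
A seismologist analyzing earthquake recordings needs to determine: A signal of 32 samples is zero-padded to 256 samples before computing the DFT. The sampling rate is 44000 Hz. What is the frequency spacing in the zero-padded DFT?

Original DFT: N = 32, resolution = f_s/N = 44000/32 = 1375 Hz
Zero-padded DFT: N = 256, resolution = f_s/N = 44000/256 = 1375/8 Hz
Zero-padding interpolates the spectrum (finer frequency grid)
but does NOT improve the true spectral resolution (ability to resolve close frequencies).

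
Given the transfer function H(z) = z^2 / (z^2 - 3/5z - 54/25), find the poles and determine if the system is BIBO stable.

Poles are roots of the denominator: z^2 - 3/5z - 54/25 = 0.
Quadratic formula: z = [-(-3/5) +/- sqrt((-3/5)^2 - 4*(-54/25))] / 2
Discriminant = 9/25 + 216/25 = 9; sqrt = 3.
z = (3/5 +/- 3) / 2 => z = 9/5 or z = -6/5.
|p1| = 6/5, |p2| = 9/5.
For BIBO stability, all poles must lie inside the unit circle (|p| < 1).
System is UNSTABLE since at least one |p| >= 1.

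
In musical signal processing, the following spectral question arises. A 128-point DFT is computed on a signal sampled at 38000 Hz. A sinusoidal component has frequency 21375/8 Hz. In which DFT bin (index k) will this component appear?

DFT frequency resolution = f_s/N = 38000/128 = 2375/8 Hz
Bin index k = f_signal / resolution = 21375/8 / 2375/8 = 9
The signal frequency 21375/8 Hz falls in DFT bin k = 9.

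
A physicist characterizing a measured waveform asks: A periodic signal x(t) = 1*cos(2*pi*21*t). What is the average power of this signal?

Average power of A*cos(wt) is A^2/2.
P = 1^2 / 2 = 1/2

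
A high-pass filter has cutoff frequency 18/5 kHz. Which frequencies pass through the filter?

A high-pass filter passes all frequencies above the cutoff frequency 18/5 kHz and attenuates lower frequencies.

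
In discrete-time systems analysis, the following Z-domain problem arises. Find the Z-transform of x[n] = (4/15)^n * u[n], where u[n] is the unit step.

The Z-transform of a^n * u[n] is z/(z-a) for |z| > |a|.
Here a = 4/15, so X(z) = z/(z - (4/15)) = 15z/(15z - 4)
ROC: |z| > 4/15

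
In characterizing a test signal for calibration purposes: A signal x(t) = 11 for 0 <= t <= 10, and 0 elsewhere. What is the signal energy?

Energy = integral of |x(t)|^2 dt over the signal duration
= 11^2 * 10 = 121 * 10 = 1210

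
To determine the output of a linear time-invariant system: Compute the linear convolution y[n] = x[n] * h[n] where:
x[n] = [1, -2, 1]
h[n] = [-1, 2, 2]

y[n] = sum_k x[k]*h[n-k]. Output length = len(x) + len(h) - 1 = 3 + 3 - 1 = 5.
y[0] = 1*-1 = -1
y[1] = -2*-1 + 1*2 = 4
y[2] = 1*-1 + -2*2 + 1*2 = -3
y[3] = 1*2 + -2*2 = -2
y[4] = 1*2 = 2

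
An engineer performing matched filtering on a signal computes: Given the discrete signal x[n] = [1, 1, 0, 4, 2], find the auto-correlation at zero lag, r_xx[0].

The auto-correlation at zero lag r_xx[0] equals the signal energy.
r_xx[0] = sum of x[n]^2 = 1^2 + 1^2 + 0^2 + 4^2 + 2^2
= 1 + 1 + 0 + 16 + 4 = 22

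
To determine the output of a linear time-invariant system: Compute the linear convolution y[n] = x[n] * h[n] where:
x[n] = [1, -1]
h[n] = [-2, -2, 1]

y[n] = sum_k x[k]*h[n-k]. Output length = len(x) + len(h) - 1 = 2 + 3 - 1 = 4.
y[0] = 1*-2 = -2
y[1] = -1*-2 + 1*-2 = 0
y[2] = -1*-2 + 1*1 = 3
y[3] = -1*1 = -1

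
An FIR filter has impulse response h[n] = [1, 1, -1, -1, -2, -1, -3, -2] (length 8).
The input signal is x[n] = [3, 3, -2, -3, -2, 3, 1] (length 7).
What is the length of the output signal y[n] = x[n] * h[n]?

For linear convolution, the output length is:
len(y) = len(x) + len(h) - 1 = 7 + 8 - 1 = 14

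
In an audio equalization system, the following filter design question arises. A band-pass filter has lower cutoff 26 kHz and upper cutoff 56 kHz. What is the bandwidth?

Bandwidth = f_high - f_low
= 56 kHz - 26 kHz = 30 kHz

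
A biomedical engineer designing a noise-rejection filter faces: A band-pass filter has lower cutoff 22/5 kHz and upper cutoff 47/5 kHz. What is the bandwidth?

Bandwidth = f_high - f_low
= 47/5 kHz - 22/5 kHz = 5 kHz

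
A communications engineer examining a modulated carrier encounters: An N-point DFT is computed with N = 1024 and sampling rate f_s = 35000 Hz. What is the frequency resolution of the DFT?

DFT frequency resolution = f_s / N
= 35000 / 1024 = 4375/128 Hz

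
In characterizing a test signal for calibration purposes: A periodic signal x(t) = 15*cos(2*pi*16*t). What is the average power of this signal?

Average power of A*cos(wt) is A^2/2.
P = 15^2 / 2 = 225/2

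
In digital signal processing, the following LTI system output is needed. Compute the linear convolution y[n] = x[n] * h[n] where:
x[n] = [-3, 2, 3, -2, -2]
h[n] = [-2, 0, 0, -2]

y[n] = sum_k x[k]*h[n-k]. Output length = len(x) + len(h) - 1 = 5 + 4 - 1 = 8.
y[0] = -3*-2 = 6
y[1] = 2*-2 + -3*0 = -4
y[2] = 3*-2 + 2*0 + -3*0 = -6
y[3] = -2*-2 + 3*0 + 2*0 + -3*-2 = 10
y[4] = -2*-2 + -2*0 + 3*0 + 2*-2 = 0
y[5] = -2*0 + -2*0 + 3*-2 = -6
y[6] = -2*0 + -2*-2 = 4
y[7] = -2*-2 = 4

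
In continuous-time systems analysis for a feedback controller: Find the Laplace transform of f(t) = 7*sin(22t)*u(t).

Standard pair: sin(wt)*u(t) <-> w/(s^2+w^2)
With w = 22: L{7*sin(22t)*u(t)} = 154/(s^2+484)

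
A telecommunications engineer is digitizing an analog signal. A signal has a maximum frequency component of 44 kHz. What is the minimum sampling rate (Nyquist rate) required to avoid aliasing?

By the Nyquist-Shannon sampling theorem,
the minimum sampling rate (Nyquist rate) must be at least 2 * f_max.
Nyquist rate = 2 * 44 kHz = 88 kHz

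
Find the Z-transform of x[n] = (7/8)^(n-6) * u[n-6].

Time-shifting property: if X(z) = Z{x[n]}, then Z{x[n-d]} = z^(-d) * X(z)
X(z) = z/(z - 7/8) for x[n] = (7/8)^n * u[n]
Z{x[n-6]} = z^(-6) * z/(z - 7/8) = z^(-5)/(z - 7/8)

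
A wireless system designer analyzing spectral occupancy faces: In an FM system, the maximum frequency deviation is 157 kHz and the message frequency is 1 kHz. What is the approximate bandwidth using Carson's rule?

Carson's rule: BW = 2*(delta_f + f_m)
= 2*(157 + 1) kHz = 316 kHz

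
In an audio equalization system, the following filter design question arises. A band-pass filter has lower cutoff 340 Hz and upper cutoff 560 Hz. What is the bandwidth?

Bandwidth = f_high - f_low
= 560 Hz - 340 Hz = 220 Hz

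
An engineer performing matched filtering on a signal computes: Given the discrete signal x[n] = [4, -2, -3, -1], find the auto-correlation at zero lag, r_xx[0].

The auto-correlation at zero lag r_xx[0] equals the signal energy.
r_xx[0] = sum of x[n]^2 = 4^2 + (-2)^2 + (-3)^2 + (-1)^2
= 16 + 4 + 9 + 1 = 30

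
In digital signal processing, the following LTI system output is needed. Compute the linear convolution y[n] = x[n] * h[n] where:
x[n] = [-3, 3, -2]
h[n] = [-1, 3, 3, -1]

y[n] = sum_k x[k]*h[n-k]. Output length = len(x) + len(h) - 1 = 3 + 4 - 1 = 6.
y[0] = -3*-1 = 3
y[1] = 3*-1 + -3*3 = -12
y[2] = -2*-1 + 3*3 + -3*3 = 2
y[3] = -2*3 + 3*3 + -3*-1 = 6
y[4] = -2*3 + 3*-1 = -9
y[5] = -2*-1 = 2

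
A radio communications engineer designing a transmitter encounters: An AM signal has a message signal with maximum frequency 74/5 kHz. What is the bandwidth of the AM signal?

In AM (double-sideband), the bandwidth is twice the message frequency.
BW = 2 * f_m = 2 * 74/5 kHz = 148/5 kHz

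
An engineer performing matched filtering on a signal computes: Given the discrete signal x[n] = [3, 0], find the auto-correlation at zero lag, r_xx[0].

The auto-correlation at zero lag r_xx[0] equals the signal energy.
r_xx[0] = sum of x[n]^2 = 3^2 + 0^2
= 9 + 0 = 9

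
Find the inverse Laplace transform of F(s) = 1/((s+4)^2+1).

Standard pair: w/((s+a)^2+w^2) <-> e^(-at)*sin(wt)*u(t)
With a=4, w=1: f(t) = e^(-4t)*sin(t)*u(t)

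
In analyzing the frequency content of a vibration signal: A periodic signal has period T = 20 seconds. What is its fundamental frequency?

The fundamental frequency is the reciprocal of the period.
f = 1/T = 1/(20) = 1/20 Hz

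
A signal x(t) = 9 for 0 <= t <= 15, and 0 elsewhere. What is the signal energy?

Energy = integral of |x(t)|^2 dt over the signal duration
= 9^2 * 15 = 81 * 15 = 1215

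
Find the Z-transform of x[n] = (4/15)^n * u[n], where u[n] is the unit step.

The Z-transform of a^n * u[n] is z/(z-a) for |z| > |a|.
Here a = 4/15, so X(z) = z/(z - (4/15)) = 15z/(15z - 4)
ROC: |z| > 4/15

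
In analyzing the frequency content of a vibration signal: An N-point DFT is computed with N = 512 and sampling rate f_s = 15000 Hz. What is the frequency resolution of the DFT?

DFT frequency resolution = f_s / N
= 15000 / 512 = 1875/64 Hz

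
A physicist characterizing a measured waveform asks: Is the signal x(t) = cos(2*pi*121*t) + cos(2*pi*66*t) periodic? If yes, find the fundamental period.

f1 = 121 Hz, f2 = 66 Hz
Period T1 = 1/121, T2 = 1/66
Ratio T1/T2 = 66/121, which is rational.
The signal is periodic with fundamental period T = 1/GCD(121,66) = 1/11 s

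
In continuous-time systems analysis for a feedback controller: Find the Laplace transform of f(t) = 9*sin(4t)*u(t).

Standard pair: sin(wt)*u(t) <-> w/(s^2+w^2)
With w = 4: L{9*sin(4t)*u(t)} = 36/(s^2+16)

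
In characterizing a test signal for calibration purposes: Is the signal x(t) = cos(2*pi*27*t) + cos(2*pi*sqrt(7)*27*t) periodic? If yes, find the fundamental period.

f1 = 27 Hz, f2 = 27*sqrt(7) Hz
Ratio f2/f1 = sqrt(7), which is irrational.
Since the frequency ratio is irrational, no common period exists.
The signal is not periodic.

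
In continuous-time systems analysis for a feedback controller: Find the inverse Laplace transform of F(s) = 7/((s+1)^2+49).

Standard pair: w/((s+a)^2+w^2) <-> e^(-at)*sin(wt)*u(t)
With a=1, w=7: f(t) = e^(-t)*sin(7t)*u(t)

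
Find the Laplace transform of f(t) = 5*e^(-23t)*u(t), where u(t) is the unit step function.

Standard Laplace transform pair:
e^(-at)*u(t) <-> 1/(s+a)
With a = 23: L{5*e^(-23t)*u(t)} = 5/(s+23), ROC: Re(s) > -23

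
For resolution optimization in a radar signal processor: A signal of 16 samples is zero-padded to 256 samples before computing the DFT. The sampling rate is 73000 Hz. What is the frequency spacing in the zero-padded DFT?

Original DFT: N = 16, resolution = f_s/N = 73000/16 = 9125/2 Hz
Zero-padded DFT: N = 256, resolution = f_s/N = 73000/256 = 9125/32 Hz
Zero-padding interpolates the spectrum (finer frequency grid)
but does NOT improve the true spectral resolution (ability to resolve close frequencies).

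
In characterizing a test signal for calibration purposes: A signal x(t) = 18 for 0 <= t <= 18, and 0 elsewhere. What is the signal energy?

Energy = integral of |x(t)|^2 dt over the signal duration
= 18^2 * 18 = 324 * 18 = 5832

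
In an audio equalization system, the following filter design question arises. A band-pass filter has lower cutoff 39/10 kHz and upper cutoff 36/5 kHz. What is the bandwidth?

Bandwidth = f_high - f_low
= 36/5 kHz - 39/10 kHz = 33/10 kHz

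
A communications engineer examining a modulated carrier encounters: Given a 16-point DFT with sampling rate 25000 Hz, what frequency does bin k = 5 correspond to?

The frequency of DFT bin k is: f_k = k * f_s / N
f_5 = 5 * 25000 / 16 = 15625/2 Hz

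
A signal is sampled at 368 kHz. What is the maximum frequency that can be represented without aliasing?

The maximum frequency that can be represented without aliasing
is the Nyquist frequency: f_max = f_s / 2 = 368 kHz / 2 = 184 kHz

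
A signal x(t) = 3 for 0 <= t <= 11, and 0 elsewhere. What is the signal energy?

Energy = integral of |x(t)|^2 dt over the signal duration
= 3^2 * 11 = 9 * 11 = 99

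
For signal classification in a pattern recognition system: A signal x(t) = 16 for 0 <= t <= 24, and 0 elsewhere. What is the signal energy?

Energy = integral of |x(t)|^2 dt over the signal duration
= 16^2 * 24 = 256 * 24 = 6144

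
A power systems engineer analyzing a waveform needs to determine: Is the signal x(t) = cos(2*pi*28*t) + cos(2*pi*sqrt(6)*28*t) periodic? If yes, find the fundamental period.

f1 = 28 Hz, f2 = 28*sqrt(6) Hz
Ratio f2/f1 = sqrt(6), which is irrational.
Since the frequency ratio is irrational, no common period exists.
The signal is not periodic.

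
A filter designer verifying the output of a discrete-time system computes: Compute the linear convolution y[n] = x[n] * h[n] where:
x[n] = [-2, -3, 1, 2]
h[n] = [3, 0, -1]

y[n] = sum_k x[k]*h[n-k]. Output length = len(x) + len(h) - 1 = 4 + 3 - 1 = 6.
y[0] = -2*3 = -6
y[1] = -3*3 + -2*0 = -9
y[2] = 1*3 + -3*0 + -2*-1 = 5
y[3] = 2*3 + 1*0 + -3*-1 = 9
y[4] = 2*0 + 1*-1 = -1
y[5] = 2*-1 = -2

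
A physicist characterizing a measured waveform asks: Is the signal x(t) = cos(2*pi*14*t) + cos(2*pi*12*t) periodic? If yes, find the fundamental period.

f1 = 14 Hz, f2 = 12 Hz
Period T1 = 1/14, T2 = 1/12
Ratio T1/T2 = 12/14, which is rational.
The signal is periodic with fundamental period T = 1/GCD(14,12) = 1/2 s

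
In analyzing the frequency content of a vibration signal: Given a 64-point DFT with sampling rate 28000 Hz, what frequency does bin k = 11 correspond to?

The frequency of DFT bin k is: f_k = k * f_s / N
f_11 = 11 * 28000 / 64 = 9625/2 Hz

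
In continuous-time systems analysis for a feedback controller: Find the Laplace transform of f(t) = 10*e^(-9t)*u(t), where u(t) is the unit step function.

Standard Laplace transform pair:
e^(-at)*u(t) <-> 1/(s+a)
With a = 9: L{10*e^(-9t)*u(t)} = 10/(s+9), ROC: Re(s) > -9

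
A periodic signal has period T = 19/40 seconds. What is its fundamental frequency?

The fundamental frequency is the reciprocal of the period.
f = 1/T = 1/(19/40) = 40/19 Hz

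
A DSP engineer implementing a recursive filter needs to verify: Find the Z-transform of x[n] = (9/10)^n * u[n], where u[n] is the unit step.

The Z-transform of a^n * u[n] is z/(z-a) for |z| > |a|.
Here a = 9/10, so X(z) = z/(z - (9/10)) = 10z/(10z - 9)
ROC: |z| > 9/10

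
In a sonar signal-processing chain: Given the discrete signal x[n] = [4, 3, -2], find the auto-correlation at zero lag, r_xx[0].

The auto-correlation at zero lag r_xx[0] equals the signal energy.
r_xx[0] = sum of x[n]^2 = 4^2 + 3^2 + (-2)^2
= 16 + 9 + 4 = 29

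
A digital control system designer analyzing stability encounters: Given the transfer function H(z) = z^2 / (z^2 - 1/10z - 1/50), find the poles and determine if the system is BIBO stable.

Poles are roots of the denominator: z^2 - 1/10z - 1/50 = 0.
Quadratic formula: z = [-(-1/10) +/- sqrt((-1/10)^2 - 4*(-1/50))] / 2
Discriminant = 1/100 + 2/25 = 9/100; sqrt = 3/10.
z = (1/10 +/- 3/10) / 2 => z = 1/5 or z = -1/10.
|p1| = 1/10, |p2| = 1/5.
For BIBO stability, all poles must lie inside the unit circle (|p| < 1).
System is STABLE since both |p| < 1.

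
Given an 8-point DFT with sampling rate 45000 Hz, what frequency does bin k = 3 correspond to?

The frequency of DFT bin k is: f_k = k * f_s / N
f_3 = 3 * 45000 / 8 = 16875 Hz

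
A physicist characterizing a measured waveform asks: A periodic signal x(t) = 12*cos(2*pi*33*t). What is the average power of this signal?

Average power of A*cos(wt) is A^2/2.
P = 12^2 / 2 = 144/2 = 72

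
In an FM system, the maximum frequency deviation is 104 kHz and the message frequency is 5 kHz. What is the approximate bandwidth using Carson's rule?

Carson's rule: BW = 2*(delta_f + f_m)
= 2*(104 + 5) kHz = 218 kHz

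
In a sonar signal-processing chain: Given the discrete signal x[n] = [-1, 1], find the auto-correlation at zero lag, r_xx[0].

The auto-correlation at zero lag r_xx[0] equals the signal energy.
r_xx[0] = sum of x[n]^2 = (-1)^2 + 1^2
= 1 + 1 = 2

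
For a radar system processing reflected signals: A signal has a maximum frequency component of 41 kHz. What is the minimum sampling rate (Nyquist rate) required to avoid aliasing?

By the Nyquist-Shannon sampling theorem,
the minimum sampling rate (Nyquist rate) must be at least 2 * f_max.
Nyquist rate = 2 * 41 kHz = 82 kHz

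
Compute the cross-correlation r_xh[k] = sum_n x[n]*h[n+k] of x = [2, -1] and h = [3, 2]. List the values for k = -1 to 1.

Both sequences indexed from 0 and zero outside their support.
Lags with overlap: k = -1 to 1.
  r_xh[-1] = x[1]*h[0] = -3
  r_xh[0] = x[0]*h[0] + x[1]*h[1] = 4
  r_xh[1] = x[0]*h[1] = 4
r_xh = [-3, 4, 4] (for k = -1, ..., 1)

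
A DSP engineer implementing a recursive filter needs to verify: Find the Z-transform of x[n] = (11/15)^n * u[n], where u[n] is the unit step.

The Z-transform of a^n * u[n] is z/(z-a) for |z| > |a|.
Here a = 11/15, so X(z) = z/(z - (11/15)) = 15z/(15z - 11)
ROC: |z| > 11/15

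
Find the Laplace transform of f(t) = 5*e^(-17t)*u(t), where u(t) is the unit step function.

Standard Laplace transform pair:
e^(-at)*u(t) <-> 1/(s+a)
With a = 17: L{5*e^(-17t)*u(t)} = 5/(s+17), ROC: Re(s) > -17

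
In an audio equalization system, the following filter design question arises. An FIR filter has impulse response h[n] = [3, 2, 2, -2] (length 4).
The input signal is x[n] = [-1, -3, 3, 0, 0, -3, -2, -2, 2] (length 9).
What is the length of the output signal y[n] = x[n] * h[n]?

For linear convolution, the output length is:
len(y) = len(x) + len(h) - 1 = 9 + 4 - 1 = 12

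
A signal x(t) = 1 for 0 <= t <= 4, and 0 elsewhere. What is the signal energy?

Energy = integral of |x(t)|^2 dt over the signal duration
= 1^2 * 4 = 1 * 4 = 4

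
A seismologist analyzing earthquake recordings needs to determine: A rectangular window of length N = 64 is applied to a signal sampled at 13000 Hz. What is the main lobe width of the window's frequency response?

For a rectangular window of length N,
the main lobe width in frequency is 2*f_s/N.
= 2*13000/64 = 1625/4 Hz
This determines the minimum frequency separation for resolving two sinusoids.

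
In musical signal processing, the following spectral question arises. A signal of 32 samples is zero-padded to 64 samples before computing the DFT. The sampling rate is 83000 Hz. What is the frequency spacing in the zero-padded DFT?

Original DFT: N = 32, resolution = f_s/N = 83000/32 = 10375/4 Hz
Zero-padded DFT: N = 64, resolution = f_s/N = 83000/64 = 10375/8 Hz
Zero-padding interpolates the spectrum (finer frequency grid)
but does NOT improve the true spectral resolution (ability to resolve close frequencies).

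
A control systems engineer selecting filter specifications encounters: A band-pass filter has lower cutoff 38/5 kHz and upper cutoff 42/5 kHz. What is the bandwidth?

Bandwidth = f_high - f_low
= 42/5 kHz - 38/5 kHz = 4/5 kHz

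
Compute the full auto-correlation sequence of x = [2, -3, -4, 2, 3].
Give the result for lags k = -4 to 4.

r_xx[k] = sum_m x[m]*x[m+k], indexed from 0, for k = -4 to 4:
  r_xx[-4] = x[4]*x[0] = 6
  r_xx[-3] = x[3]*x[0] + x[4]*x[1] = -5
  r_xx[-2] = x[2]*x[0] + x[3]*x[1] + x[4]*x[2] = -26
  r_xx[-1] = x[1]*x[0] + x[2]*x[1] + x[3]*x[2] + x[4]*x[3] = 4
  r_xx[0] = x[0]*x[0] + x[1]*x[1] + x[2]*x[2] + x[3]*x[3] + x[4]*x[4] = 42
  r_xx[1] = x[0]*x[1] + x[1]*x[2] + x[2]*x[3] + x[3]*x[4] = 4
  r_xx[2] = x[0]*x[2] + x[1]*x[3] + x[2]*x[4] = -26
  r_xx[3] = x[0]*x[3] + x[1]*x[4] = -5
  r_xx[4] = x[0]*x[4] = 6
r_xx = [6, -5, -26, 4, 42, 4, -26, -5, 6]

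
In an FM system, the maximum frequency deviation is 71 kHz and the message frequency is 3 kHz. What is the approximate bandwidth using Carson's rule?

Carson's rule: BW = 2*(delta_f + f_m)
= 2*(71 + 3) kHz = 148 kHz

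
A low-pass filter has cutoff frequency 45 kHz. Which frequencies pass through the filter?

A low-pass filter passes all frequencies below the cutoff frequency 45 kHz and attenuates higher frequencies.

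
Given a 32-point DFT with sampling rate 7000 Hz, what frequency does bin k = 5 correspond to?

The frequency of DFT bin k is: f_k = k * f_s / N
f_5 = 5 * 7000 / 32 = 4375/4 Hz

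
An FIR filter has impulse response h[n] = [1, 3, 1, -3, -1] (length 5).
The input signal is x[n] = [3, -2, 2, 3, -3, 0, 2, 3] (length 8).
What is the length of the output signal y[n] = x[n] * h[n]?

For linear convolution, the output length is:
len(y) = len(x) + len(h) - 1 = 8 + 5 - 1 = 12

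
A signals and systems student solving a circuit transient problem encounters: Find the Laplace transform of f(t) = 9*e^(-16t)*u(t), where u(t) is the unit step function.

Standard Laplace transform pair:
e^(-at)*u(t) <-> 1/(s+a)
With a = 16: L{9*e^(-16t)*u(t)} = 9/(s+16), ROC: Re(s) > -16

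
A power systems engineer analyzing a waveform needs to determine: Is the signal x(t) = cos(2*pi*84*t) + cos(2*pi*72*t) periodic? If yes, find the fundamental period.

f1 = 84 Hz, f2 = 72 Hz
Period T1 = 1/84, T2 = 1/72
Ratio T1/T2 = 72/84, which is rational.
The signal is periodic with fundamental period T = 1/GCD(84,72) = 1/12 s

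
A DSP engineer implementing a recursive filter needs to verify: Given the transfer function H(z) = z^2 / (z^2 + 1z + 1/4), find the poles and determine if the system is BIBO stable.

Poles are roots of the denominator: z^2 + 1z + 1/4 = 0.
Quadratic formula: z = [-(1) +/- sqrt((1)^2 - 4*(1/4))] / 2
Discriminant = 1 - 1 = 0; sqrt = 0.
z = (-1 +/- 0) / 2 = -1/2 (repeated root).
|p1| = 1/2, |p2| = 1/2.
For BIBO stability, all poles must lie inside the unit circle (|p| < 1).
System is STABLE since both |p| < 1.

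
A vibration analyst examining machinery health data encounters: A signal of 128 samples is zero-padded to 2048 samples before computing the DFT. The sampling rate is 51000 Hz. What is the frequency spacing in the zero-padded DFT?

Original DFT: N = 128, resolution = f_s/N = 51000/128 = 6375/16 Hz
Zero-padded DFT: N = 2048, resolution = f_s/N = 51000/2048 = 6375/256 Hz
Zero-padding interpolates the spectrum (finer frequency grid)
but does NOT improve the true spectral resolution (ability to resolve close frequencies).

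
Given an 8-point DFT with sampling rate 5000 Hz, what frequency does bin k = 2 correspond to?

The frequency of DFT bin k is: f_k = k * f_s / N
f_2 = 2 * 5000 / 8 = 1250 Hz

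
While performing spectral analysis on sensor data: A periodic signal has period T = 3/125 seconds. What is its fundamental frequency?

The fundamental frequency is the reciprocal of the period.
f = 1/T = 1/(3/125) = 125/3 Hz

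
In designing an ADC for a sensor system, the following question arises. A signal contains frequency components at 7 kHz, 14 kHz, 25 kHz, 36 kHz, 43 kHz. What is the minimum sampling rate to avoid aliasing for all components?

The highest frequency component is f_max = 43 kHz.
Nyquist rate = 2 * f_max = 2 * 43 kHz = 86 kHz.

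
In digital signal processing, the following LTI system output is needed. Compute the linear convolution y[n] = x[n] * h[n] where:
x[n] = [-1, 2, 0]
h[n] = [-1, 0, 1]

y[n] = sum_k x[k]*h[n-k]. Output length = len(x) + len(h) - 1 = 3 + 3 - 1 = 5.
y[0] = -1*-1 = 1
y[1] = 2*-1 + -1*0 = -2
y[2] = 0*-1 + 2*0 + -1*1 = -1
y[3] = 0*0 + 2*1 = 2
y[4] = 0*1 = 0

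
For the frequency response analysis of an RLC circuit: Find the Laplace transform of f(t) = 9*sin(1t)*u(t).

Standard pair: sin(wt)*u(t) <-> w/(s^2+w^2)
With w = 1: L{9*sin(1t)*u(t)} = 9/(s^2+1)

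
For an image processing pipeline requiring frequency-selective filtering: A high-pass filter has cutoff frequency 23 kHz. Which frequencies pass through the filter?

A high-pass filter passes all frequencies above the cutoff frequency 23 kHz and attenuates lower frequencies.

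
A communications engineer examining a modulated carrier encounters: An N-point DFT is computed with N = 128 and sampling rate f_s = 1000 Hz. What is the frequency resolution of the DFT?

DFT frequency resolution = f_s / N
= 1000 / 128 = 125/16 Hz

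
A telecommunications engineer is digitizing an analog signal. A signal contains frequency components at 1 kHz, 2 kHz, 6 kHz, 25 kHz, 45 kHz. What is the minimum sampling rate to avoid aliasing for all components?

The highest frequency component is f_max = 45 kHz.
Nyquist rate = 2 * f_max = 2 * 45 kHz = 90 kHz.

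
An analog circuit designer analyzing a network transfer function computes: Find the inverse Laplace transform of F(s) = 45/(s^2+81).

Standard pair: w/(s^2+w^2) <-> sin(wt)*u(t)
Recognize w^2 = 81, so w = 9; numerator 45 = 5*9.
f(t) = 5*sin(9t)*u(t)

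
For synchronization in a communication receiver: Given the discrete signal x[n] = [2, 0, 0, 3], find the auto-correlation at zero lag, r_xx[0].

The auto-correlation at zero lag r_xx[0] equals the signal energy.
r_xx[0] = sum of x[n]^2 = 2^2 + 0^2 + 0^2 + 3^2
= 4 + 0 + 0 + 9 = 13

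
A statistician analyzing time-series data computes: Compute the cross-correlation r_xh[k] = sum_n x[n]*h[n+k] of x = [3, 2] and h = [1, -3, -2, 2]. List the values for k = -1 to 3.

Both sequences indexed from 0 and zero outside their support.
Lags with overlap: k = -1 to 3.
  r_xh[-1] = x[1]*h[0] = 2
  r_xh[0] = x[0]*h[0] + x[1]*h[1] = -3
  r_xh[1] = x[0]*h[1] + x[1]*h[2] = -13
  r_xh[2] = x[0]*h[2] + x[1]*h[3] = -2
  r_xh[3] = x[0]*h[3] = 6
r_xh = [2, -3, -13, -2, 6] (for k = -1, ..., 3)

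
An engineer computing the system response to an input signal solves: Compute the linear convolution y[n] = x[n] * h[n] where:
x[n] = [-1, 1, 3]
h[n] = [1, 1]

y[n] = sum_k x[k]*h[n-k]. Output length = len(x) + len(h) - 1 = 3 + 2 - 1 = 4.
y[0] = -1*1 = -1
y[1] = 1*1 + -1*1 = 0
y[2] = 3*1 + 1*1 = 4
y[3] = 3*1 = 3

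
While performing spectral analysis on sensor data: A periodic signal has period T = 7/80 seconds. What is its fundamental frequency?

The fundamental frequency is the reciprocal of the period.
f = 1/T = 1/(7/80) = 80/7 Hz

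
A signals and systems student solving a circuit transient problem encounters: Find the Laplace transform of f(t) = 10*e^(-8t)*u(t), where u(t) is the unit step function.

Standard Laplace transform pair:
e^(-at)*u(t) <-> 1/(s+a)
With a = 8: L{10*e^(-8t)*u(t)} = 10/(s+8), ROC: Re(s) > -8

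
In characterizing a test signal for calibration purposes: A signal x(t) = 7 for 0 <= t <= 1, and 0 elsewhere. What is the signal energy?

Energy = integral of |x(t)|^2 dt over the signal duration
= 7^2 * 1 = 49 * 1 = 49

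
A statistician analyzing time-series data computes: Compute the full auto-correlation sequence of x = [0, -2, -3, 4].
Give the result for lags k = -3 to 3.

r_xx[k] = sum_m x[m]*x[m+k], indexed from 0, for k = -3 to 3:
  r_xx[-3] = x[3]*x[0] = 0
  r_xx[-2] = x[2]*x[0] + x[3]*x[1] = -8
  r_xx[-1] = x[1]*x[0] + x[2]*x[1] + x[3]*x[2] = -6
  r_xx[0] = x[0]*x[0] + x[1]*x[1] + x[2]*x[2] + x[3]*x[3] = 29
  r_xx[1] = x[0]*x[1] + x[1]*x[2] + x[2]*x[3] = -6
  r_xx[2] = x[0]*x[2] + x[1]*x[3] = -8
  r_xx[3] = x[0]*x[3] = 0
r_xx = [0, -8, -6, 29, -6, -8, 0]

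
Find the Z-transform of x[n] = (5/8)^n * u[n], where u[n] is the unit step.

The Z-transform of a^n * u[n] is z/(z-a) for |z| > |a|.
Here a = 5/8, so X(z) = z/(z - (5/8)) = 8z/(8z - 5)
ROC: |z| > 5/8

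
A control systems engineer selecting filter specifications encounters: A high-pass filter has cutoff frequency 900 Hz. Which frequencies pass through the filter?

A high-pass filter passes all frequencies above the cutoff frequency 900 Hz and attenuates lower frequencies.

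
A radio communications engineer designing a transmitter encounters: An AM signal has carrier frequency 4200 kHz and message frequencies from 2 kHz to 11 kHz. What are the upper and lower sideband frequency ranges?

Upper sideband (USB) = fc + [fm_low, fm_high] = 4200 + [2, 11] = [4202, 4211] kHz
Lower sideband (LSB) = fc - [fm_high, fm_low] = 4200 - [11, 2] = [4189, 4198] kHz
Total occupied spectrum: 4189 kHz to 4211 kHz (plus carrier at 4200 kHz)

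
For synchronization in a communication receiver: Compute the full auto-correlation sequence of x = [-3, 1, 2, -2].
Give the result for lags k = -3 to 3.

r_xx[k] = sum_m x[m]*x[m+k], indexed from 0, for k = -3 to 3:
  r_xx[-3] = x[3]*x[0] = 6
  r_xx[-2] = x[2]*x[0] + x[3]*x[1] = -8
  r_xx[-1] = x[1]*x[0] + x[2]*x[1] + x[3]*x[2] = -5
  r_xx[0] = x[0]*x[0] + x[1]*x[1] + x[2]*x[2] + x[3]*x[3] = 18
  r_xx[1] = x[0]*x[1] + x[1]*x[2] + x[2]*x[3] = -5
  r_xx[2] = x[0]*x[2] + x[1]*x[3] = -8
  r_xx[3] = x[0]*x[3] = 6
r_xx = [6, -8, -5, 18, -5, -8, 6]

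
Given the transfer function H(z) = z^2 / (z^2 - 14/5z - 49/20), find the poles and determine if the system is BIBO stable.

Poles are roots of the denominator: z^2 - 14/5z - 49/20 = 0.
Quadratic formula: z = [-(-14/5) +/- sqrt((-14/5)^2 - 4*(-49/20))] / 2
Discriminant = 196/25 + 49/5 = 441/25; sqrt = 21/5.
z = (14/5 +/- 21/5) / 2 => z = 7/2 or z = -7/10.
|p1| = 7/2, |p2| = 7/10.
For BIBO stability, all poles must lie inside the unit circle (|p| < 1).
System is UNSTABLE since at least one |p| >= 1.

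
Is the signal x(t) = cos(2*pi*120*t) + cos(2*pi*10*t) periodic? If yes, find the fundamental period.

f1 = 120 Hz, f2 = 10 Hz
Period T1 = 1/120, T2 = 1/10
Ratio T1/T2 = 10/120, which is rational.
The signal is periodic with fundamental period T = 1/GCD(120,10) = 1/10 s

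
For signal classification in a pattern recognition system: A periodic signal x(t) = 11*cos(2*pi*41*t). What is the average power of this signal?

Average power of A*cos(wt) is A^2/2.
P = 11^2 / 2 = 121/2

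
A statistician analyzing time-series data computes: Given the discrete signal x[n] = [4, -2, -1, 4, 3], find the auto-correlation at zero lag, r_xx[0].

The auto-correlation at zero lag r_xx[0] equals the signal energy.
r_xx[0] = sum of x[n]^2 = 4^2 + (-2)^2 + (-1)^2 + 4^2 + 3^2
= 16 + 4 + 1 + 16 + 9 = 46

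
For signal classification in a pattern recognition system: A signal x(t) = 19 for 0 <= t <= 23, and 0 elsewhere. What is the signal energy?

Energy = integral of |x(t)|^2 dt over the signal duration
= 19^2 * 23 = 361 * 23 = 8303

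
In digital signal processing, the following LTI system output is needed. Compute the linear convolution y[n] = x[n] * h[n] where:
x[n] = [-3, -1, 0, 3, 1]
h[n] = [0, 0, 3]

y[n] = sum_k x[k]*h[n-k]. Output length = len(x) + len(h) - 1 = 5 + 3 - 1 = 7.
y[0] = -3*0 = 0
y[1] = -1*0 + -3*0 = 0
y[2] = 0*0 + -1*0 + -3*3 = -9
y[3] = 3*0 + 0*0 + -1*3 = -3
y[4] = 1*0 + 3*0 + 0*3 = 0
y[5] = 1*0 + 3*3 = 9
y[6] = 1*3 = 3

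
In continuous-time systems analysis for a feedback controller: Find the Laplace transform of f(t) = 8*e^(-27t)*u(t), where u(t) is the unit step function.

Standard Laplace transform pair:
e^(-at)*u(t) <-> 1/(s+a)
With a = 27: L{8*e^(-27t)*u(t)} = 8/(s+27), ROC: Re(s) > -27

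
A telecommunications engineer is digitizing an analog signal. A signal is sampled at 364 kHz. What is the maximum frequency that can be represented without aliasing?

The maximum frequency that can be represented without aliasing
is the Nyquist frequency: f_max = f_s / 2 = 364 kHz / 2 = 182 kHz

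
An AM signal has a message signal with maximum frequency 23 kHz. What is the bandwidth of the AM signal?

In AM (double-sideband), the bandwidth is twice the message frequency.
BW = 2 * f_m = 2 * 23 kHz = 46 kHz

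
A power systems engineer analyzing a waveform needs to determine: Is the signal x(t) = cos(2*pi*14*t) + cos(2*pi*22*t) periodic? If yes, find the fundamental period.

f1 = 14 Hz, f2 = 22 Hz
Period T1 = 1/14, T2 = 1/22
Ratio T1/T2 = 22/14, which is rational.
The signal is periodic with fundamental period T = 1/GCD(14,22) = 1/2 s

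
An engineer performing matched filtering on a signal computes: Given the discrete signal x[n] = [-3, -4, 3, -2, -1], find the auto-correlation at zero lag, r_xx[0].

The auto-correlation at zero lag r_xx[0] equals the signal energy.
r_xx[0] = sum of x[n]^2 = (-3)^2 + (-4)^2 + 3^2 + (-2)^2 + (-1)^2
= 9 + 16 + 9 + 4 + 1 = 39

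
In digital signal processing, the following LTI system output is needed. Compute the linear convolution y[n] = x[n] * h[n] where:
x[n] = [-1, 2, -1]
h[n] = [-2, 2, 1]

y[n] = sum_k x[k]*h[n-k]. Output length = len(x) + len(h) - 1 = 3 + 3 - 1 = 5.
y[0] = -1*-2 = 2
y[1] = 2*-2 + -1*2 = -6
y[2] = -1*-2 + 2*2 + -1*1 = 5
y[3] = -1*2 + 2*1 = 0
y[4] = -1*1 = -1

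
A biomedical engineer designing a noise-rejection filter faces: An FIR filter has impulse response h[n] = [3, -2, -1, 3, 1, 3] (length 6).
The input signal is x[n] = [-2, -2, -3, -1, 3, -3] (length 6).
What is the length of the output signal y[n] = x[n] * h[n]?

For linear convolution, the output length is:
len(y) = len(x) + len(h) - 1 = 6 + 6 - 1 = 11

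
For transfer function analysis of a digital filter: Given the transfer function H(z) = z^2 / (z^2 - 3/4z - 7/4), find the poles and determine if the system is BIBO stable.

Poles are roots of the denominator: z^2 - 3/4z - 7/4 = 0.
Quadratic formula: z = [-(-3/4) +/- sqrt((-3/4)^2 - 4*(-7/4))] / 2
Discriminant = 9/16 + 7 = 121/16; sqrt = 11/4.
z = (3/4 +/- 11/4) / 2 => z = 7/4 or z = -1.
|p1| = 1, |p2| = 7/4.
For BIBO stability, all poles must lie inside the unit circle (|p| < 1).
System is UNSTABLE since at least one |p| >= 1.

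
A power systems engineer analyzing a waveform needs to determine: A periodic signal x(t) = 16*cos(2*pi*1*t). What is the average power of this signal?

Average power of A*cos(wt) is A^2/2.
P = 16^2 / 2 = 256/2 = 128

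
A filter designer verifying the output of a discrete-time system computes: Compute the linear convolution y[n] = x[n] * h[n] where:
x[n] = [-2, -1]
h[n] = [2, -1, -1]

y[n] = sum_k x[k]*h[n-k]. Output length = len(x) + len(h) - 1 = 2 + 3 - 1 = 4.
y[0] = -2*2 = -4
y[1] = -1*2 + -2*-1 = 0
y[2] = -1*-1 + -2*-1 = 3
y[3] = -1*-1 = 1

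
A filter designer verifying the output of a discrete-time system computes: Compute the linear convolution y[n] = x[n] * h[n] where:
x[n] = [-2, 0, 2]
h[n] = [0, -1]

y[n] = sum_k x[k]*h[n-k]. Output length = len(x) + len(h) - 1 = 3 + 2 - 1 = 4.
y[0] = -2*0 = 0
y[1] = 0*0 + -2*-1 = 2
y[2] = 2*0 + 0*-1 = 0
y[3] = 2*-1 = -2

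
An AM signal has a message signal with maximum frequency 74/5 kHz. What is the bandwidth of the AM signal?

In AM (double-sideband), the bandwidth is twice the message frequency.
BW = 2 * f_m = 2 * 74/5 kHz = 148/5 kHz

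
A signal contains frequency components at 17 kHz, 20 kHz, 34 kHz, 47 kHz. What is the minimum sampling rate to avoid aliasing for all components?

The highest frequency component is f_max = 47 kHz.
Nyquist rate = 2 * f_max = 2 * 47 kHz = 94 kHz.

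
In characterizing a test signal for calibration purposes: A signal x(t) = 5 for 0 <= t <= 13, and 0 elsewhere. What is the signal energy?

Energy = integral of |x(t)|^2 dt over the signal duration
= 5^2 * 13 = 25 * 13 = 325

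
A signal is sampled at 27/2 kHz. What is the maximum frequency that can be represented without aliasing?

The maximum frequency that can be represented without aliasing
is the Nyquist frequency: f_max = f_s / 2 = 27/2 kHz / 2 = 27/4 kHz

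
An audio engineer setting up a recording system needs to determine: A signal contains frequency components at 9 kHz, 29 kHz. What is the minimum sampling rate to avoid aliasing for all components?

The highest frequency component is f_max = 29 kHz.
Nyquist rate = 2 * f_max = 2 * 29 kHz = 58 kHz.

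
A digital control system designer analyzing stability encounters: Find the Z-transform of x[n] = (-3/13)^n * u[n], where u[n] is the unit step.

The Z-transform of a^n * u[n] is z/(z-a) for |z| > |a|.
Here a = -3/13, so X(z) = z/(z - (-3/13)) = 13z/(13z + 3)
ROC: |z| > 3/13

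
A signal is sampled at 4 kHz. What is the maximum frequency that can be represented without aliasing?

The maximum frequency that can be represented without aliasing
is the Nyquist frequency: f_max = f_s / 2 = 4 kHz / 2 = 2 kHz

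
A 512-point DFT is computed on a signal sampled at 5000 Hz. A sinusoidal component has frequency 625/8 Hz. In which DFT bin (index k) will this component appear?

DFT frequency resolution = f_s/N = 5000/512 = 625/64 Hz
Bin index k = f_signal / resolution = 625/8 / 625/64 = 8
The signal frequency 625/8 Hz falls in DFT bin k = 8.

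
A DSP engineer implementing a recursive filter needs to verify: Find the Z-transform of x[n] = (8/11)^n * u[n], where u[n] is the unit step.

The Z-transform of a^n * u[n] is z/(z-a) for |z| > |a|.
Here a = 8/11, so X(z) = z/(z - (8/11)) = 11z/(11z - 8)
ROC: |z| > 8/11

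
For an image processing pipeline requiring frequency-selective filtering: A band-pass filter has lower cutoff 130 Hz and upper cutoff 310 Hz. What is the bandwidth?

Bandwidth = f_high - f_low
= 310 Hz - 130 Hz = 180 Hz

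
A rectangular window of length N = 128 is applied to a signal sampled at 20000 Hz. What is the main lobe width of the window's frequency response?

For a rectangular window of length N,
the main lobe width in frequency is 2*f_s/N.
= 2*20000/128 = 625/2 Hz
This determines the minimum frequency separation for resolving two sinusoids.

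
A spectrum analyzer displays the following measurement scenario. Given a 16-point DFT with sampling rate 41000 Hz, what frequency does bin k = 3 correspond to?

The frequency of DFT bin k is: f_k = k * f_s / N
f_3 = 3 * 41000 / 16 = 15375/2 Hz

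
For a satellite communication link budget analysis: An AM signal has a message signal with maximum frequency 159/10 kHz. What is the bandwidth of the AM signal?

In AM (double-sideband), the bandwidth is twice the message frequency.
BW = 2 * f_m = 2 * 159/10 kHz = 159/5 kHz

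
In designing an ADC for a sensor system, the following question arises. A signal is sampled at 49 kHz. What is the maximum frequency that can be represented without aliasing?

The maximum frequency that can be represented without aliasing
is the Nyquist frequency: f_max = f_s / 2 = 49 kHz / 2 = 49/2 kHz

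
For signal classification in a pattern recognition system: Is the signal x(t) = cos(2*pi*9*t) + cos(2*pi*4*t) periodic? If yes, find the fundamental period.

f1 = 9 Hz, f2 = 4 Hz
Period T1 = 1/9, T2 = 1/4
Ratio T1/T2 = 4/9, which is rational.
The signal is periodic with fundamental period T = 1/GCD(9,4) = 1 s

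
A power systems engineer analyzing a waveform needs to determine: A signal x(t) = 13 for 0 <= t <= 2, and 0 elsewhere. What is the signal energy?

Energy = integral of |x(t)|^2 dt over the signal duration
= 13^2 * 2 = 169 * 2 = 338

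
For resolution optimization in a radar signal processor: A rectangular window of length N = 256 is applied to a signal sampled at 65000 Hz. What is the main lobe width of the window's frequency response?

For a rectangular window of length N,
the main lobe width in frequency is 2*f_s/N.
= 2*65000/256 = 8125/16 Hz
This determines the minimum frequency separation for resolving two sinusoids.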